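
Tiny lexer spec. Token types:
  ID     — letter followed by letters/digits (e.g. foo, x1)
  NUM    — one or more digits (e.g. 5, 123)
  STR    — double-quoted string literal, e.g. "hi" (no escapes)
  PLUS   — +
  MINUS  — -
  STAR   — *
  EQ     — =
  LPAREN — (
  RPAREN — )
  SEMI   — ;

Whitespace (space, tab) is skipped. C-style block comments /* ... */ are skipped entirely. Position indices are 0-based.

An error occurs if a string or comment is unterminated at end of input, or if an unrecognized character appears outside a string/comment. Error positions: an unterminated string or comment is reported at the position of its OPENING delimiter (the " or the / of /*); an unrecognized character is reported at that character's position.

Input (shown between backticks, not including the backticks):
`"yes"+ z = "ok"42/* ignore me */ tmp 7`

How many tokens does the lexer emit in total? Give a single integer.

Answer: 8

Derivation:
pos=0: enter STRING mode
pos=0: emit STR "yes" (now at pos=5)
pos=5: emit PLUS '+'
pos=7: emit ID 'z' (now at pos=8)
pos=9: emit EQ '='
pos=11: enter STRING mode
pos=11: emit STR "ok" (now at pos=15)
pos=15: emit NUM '42' (now at pos=17)
pos=17: enter COMMENT mode (saw '/*')
exit COMMENT mode (now at pos=32)
pos=33: emit ID 'tmp' (now at pos=36)
pos=37: emit NUM '7' (now at pos=38)
DONE. 8 tokens: [STR, PLUS, ID, EQ, STR, NUM, ID, NUM]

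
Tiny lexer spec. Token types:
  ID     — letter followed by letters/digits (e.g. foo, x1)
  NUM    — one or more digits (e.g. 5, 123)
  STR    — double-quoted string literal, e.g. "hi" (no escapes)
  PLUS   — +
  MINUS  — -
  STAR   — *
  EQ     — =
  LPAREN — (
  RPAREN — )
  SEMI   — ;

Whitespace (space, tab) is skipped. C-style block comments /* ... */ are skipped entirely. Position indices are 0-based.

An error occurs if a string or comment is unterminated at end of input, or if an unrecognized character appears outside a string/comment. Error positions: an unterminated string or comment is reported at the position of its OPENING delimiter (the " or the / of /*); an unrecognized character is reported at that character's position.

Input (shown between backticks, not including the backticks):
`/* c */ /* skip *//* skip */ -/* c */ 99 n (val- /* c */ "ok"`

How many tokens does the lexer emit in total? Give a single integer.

pos=0: enter COMMENT mode (saw '/*')
exit COMMENT mode (now at pos=7)
pos=8: enter COMMENT mode (saw '/*')
exit COMMENT mode (now at pos=18)
pos=18: enter COMMENT mode (saw '/*')
exit COMMENT mode (now at pos=28)
pos=29: emit MINUS '-'
pos=30: enter COMMENT mode (saw '/*')
exit COMMENT mode (now at pos=37)
pos=38: emit NUM '99' (now at pos=40)
pos=41: emit ID 'n' (now at pos=42)
pos=43: emit LPAREN '('
pos=44: emit ID 'val' (now at pos=47)
pos=47: emit MINUS '-'
pos=49: enter COMMENT mode (saw '/*')
exit COMMENT mode (now at pos=56)
pos=57: enter STRING mode
pos=57: emit STR "ok" (now at pos=61)
DONE. 7 tokens: [MINUS, NUM, ID, LPAREN, ID, MINUS, STR]

Answer: 7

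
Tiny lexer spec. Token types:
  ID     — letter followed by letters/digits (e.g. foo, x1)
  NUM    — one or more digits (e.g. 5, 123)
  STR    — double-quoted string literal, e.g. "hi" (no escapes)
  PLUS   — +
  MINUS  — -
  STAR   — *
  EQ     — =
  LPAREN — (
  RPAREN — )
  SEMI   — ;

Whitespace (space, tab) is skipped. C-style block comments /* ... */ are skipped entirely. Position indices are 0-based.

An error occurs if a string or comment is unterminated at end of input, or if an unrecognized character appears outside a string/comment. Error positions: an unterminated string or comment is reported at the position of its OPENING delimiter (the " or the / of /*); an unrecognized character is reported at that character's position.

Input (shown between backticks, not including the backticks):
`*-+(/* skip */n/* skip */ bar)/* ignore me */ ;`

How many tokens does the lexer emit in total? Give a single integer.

Answer: 8

Derivation:
pos=0: emit STAR '*'
pos=1: emit MINUS '-'
pos=2: emit PLUS '+'
pos=3: emit LPAREN '('
pos=4: enter COMMENT mode (saw '/*')
exit COMMENT mode (now at pos=14)
pos=14: emit ID 'n' (now at pos=15)
pos=15: enter COMMENT mode (saw '/*')
exit COMMENT mode (now at pos=25)
pos=26: emit ID 'bar' (now at pos=29)
pos=29: emit RPAREN ')'
pos=30: enter COMMENT mode (saw '/*')
exit COMMENT mode (now at pos=45)
pos=46: emit SEMI ';'
DONE. 8 tokens: [STAR, MINUS, PLUS, LPAREN, ID, ID, RPAREN, SEMI]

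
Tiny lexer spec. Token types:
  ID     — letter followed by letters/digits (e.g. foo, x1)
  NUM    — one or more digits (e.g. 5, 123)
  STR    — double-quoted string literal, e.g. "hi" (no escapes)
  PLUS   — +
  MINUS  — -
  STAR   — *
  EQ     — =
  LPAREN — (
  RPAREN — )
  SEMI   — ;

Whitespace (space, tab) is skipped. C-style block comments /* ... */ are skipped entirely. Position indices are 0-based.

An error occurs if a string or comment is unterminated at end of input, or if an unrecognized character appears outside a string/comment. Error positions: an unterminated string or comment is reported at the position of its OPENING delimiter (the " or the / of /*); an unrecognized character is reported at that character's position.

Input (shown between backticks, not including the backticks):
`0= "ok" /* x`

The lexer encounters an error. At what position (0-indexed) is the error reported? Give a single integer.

Answer: 8

Derivation:
pos=0: emit NUM '0' (now at pos=1)
pos=1: emit EQ '='
pos=3: enter STRING mode
pos=3: emit STR "ok" (now at pos=7)
pos=8: enter COMMENT mode (saw '/*')
pos=8: ERROR — unterminated comment (reached EOF)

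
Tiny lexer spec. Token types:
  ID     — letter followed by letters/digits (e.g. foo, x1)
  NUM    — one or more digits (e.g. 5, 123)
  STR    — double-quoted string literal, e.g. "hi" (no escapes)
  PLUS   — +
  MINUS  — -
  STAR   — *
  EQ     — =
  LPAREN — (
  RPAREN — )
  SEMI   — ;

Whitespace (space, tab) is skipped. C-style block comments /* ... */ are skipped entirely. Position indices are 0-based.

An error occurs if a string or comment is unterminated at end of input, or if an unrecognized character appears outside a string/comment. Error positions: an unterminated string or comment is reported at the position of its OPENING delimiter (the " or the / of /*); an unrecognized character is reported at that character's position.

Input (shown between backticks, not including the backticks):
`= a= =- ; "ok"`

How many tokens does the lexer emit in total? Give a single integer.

Answer: 7

Derivation:
pos=0: emit EQ '='
pos=2: emit ID 'a' (now at pos=3)
pos=3: emit EQ '='
pos=5: emit EQ '='
pos=6: emit MINUS '-'
pos=8: emit SEMI ';'
pos=10: enter STRING mode
pos=10: emit STR "ok" (now at pos=14)
DONE. 7 tokens: [EQ, ID, EQ, EQ, MINUS, SEMI, STR]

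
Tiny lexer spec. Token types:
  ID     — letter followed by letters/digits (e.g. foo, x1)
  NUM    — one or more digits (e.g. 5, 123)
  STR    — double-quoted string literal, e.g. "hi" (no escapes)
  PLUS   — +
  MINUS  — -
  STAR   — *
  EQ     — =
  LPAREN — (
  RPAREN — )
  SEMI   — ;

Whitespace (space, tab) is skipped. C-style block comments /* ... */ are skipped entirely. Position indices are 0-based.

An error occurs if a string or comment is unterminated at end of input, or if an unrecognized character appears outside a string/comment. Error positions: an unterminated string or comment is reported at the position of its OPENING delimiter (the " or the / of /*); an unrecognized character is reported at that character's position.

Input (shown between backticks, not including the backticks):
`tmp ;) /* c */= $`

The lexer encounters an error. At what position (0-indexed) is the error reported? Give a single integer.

pos=0: emit ID 'tmp' (now at pos=3)
pos=4: emit SEMI ';'
pos=5: emit RPAREN ')'
pos=7: enter COMMENT mode (saw '/*')
exit COMMENT mode (now at pos=14)
pos=14: emit EQ '='
pos=16: ERROR — unrecognized char '$'

Answer: 16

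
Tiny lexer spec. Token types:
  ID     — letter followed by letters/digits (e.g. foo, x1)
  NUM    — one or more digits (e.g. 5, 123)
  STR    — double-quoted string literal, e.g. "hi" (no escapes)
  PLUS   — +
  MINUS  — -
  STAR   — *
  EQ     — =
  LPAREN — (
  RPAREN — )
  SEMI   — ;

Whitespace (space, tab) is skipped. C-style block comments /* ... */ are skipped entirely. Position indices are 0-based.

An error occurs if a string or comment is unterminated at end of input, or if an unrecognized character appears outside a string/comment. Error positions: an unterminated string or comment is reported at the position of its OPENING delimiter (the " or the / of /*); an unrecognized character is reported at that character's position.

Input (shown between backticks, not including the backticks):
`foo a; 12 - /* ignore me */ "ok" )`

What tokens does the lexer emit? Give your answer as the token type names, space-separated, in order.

pos=0: emit ID 'foo' (now at pos=3)
pos=4: emit ID 'a' (now at pos=5)
pos=5: emit SEMI ';'
pos=7: emit NUM '12' (now at pos=9)
pos=10: emit MINUS '-'
pos=12: enter COMMENT mode (saw '/*')
exit COMMENT mode (now at pos=27)
pos=28: enter STRING mode
pos=28: emit STR "ok" (now at pos=32)
pos=33: emit RPAREN ')'
DONE. 7 tokens: [ID, ID, SEMI, NUM, MINUS, STR, RPAREN]

Answer: ID ID SEMI NUM MINUS STR RPAREN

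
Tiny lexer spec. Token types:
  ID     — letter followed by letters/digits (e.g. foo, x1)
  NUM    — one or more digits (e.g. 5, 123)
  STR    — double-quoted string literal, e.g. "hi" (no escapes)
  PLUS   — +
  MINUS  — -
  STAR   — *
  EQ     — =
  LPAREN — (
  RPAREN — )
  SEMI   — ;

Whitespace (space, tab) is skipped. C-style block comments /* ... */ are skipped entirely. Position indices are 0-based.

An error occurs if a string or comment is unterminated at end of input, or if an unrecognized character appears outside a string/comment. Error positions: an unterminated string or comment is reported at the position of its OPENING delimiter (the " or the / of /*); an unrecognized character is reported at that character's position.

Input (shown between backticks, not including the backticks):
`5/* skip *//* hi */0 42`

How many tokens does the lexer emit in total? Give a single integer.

pos=0: emit NUM '5' (now at pos=1)
pos=1: enter COMMENT mode (saw '/*')
exit COMMENT mode (now at pos=11)
pos=11: enter COMMENT mode (saw '/*')
exit COMMENT mode (now at pos=19)
pos=19: emit NUM '0' (now at pos=20)
pos=21: emit NUM '42' (now at pos=23)
DONE. 3 tokens: [NUM, NUM, NUM]

Answer: 3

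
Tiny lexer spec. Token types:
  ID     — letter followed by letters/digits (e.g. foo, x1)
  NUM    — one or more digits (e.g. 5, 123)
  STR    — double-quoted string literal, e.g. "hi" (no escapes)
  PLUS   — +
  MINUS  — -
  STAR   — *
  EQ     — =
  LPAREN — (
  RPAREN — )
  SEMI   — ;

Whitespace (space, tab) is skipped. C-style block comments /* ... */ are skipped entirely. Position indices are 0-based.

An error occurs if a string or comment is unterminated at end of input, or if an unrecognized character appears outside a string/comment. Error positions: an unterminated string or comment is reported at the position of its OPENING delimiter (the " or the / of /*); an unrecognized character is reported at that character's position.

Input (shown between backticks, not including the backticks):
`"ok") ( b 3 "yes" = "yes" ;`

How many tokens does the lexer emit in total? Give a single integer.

pos=0: enter STRING mode
pos=0: emit STR "ok" (now at pos=4)
pos=4: emit RPAREN ')'
pos=6: emit LPAREN '('
pos=8: emit ID 'b' (now at pos=9)
pos=10: emit NUM '3' (now at pos=11)
pos=12: enter STRING mode
pos=12: emit STR "yes" (now at pos=17)
pos=18: emit EQ '='
pos=20: enter STRING mode
pos=20: emit STR "yes" (now at pos=25)
pos=26: emit SEMI ';'
DONE. 9 tokens: [STR, RPAREN, LPAREN, ID, NUM, STR, EQ, STR, SEMI]

Answer: 9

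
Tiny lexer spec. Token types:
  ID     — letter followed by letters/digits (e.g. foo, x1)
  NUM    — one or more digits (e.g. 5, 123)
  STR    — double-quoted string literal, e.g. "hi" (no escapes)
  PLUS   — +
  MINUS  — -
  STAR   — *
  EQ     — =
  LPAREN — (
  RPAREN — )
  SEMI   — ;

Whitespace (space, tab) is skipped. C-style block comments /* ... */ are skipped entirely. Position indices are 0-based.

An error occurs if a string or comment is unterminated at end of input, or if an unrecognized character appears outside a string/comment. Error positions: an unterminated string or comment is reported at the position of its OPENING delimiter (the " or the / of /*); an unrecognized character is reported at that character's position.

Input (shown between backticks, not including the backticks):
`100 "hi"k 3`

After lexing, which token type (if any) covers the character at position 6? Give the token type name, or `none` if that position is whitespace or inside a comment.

pos=0: emit NUM '100' (now at pos=3)
pos=4: enter STRING mode
pos=4: emit STR "hi" (now at pos=8)
pos=8: emit ID 'k' (now at pos=9)
pos=10: emit NUM '3' (now at pos=11)
DONE. 4 tokens: [NUM, STR, ID, NUM]
Position 6: char is 'i' -> STR

Answer: STR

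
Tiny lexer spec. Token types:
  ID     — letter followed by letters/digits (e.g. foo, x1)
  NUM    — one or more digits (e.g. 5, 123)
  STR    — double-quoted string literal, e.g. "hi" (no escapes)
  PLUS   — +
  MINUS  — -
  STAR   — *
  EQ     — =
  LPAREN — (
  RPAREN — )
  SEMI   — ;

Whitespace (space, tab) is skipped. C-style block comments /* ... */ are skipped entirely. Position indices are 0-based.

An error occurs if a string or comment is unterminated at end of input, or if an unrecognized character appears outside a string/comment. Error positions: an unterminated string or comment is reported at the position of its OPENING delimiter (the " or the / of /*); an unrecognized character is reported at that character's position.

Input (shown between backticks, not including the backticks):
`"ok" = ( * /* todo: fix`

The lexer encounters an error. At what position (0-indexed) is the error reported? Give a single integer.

pos=0: enter STRING mode
pos=0: emit STR "ok" (now at pos=4)
pos=5: emit EQ '='
pos=7: emit LPAREN '('
pos=9: emit STAR '*'
pos=11: enter COMMENT mode (saw '/*')
pos=11: ERROR — unterminated comment (reached EOF)

Answer: 11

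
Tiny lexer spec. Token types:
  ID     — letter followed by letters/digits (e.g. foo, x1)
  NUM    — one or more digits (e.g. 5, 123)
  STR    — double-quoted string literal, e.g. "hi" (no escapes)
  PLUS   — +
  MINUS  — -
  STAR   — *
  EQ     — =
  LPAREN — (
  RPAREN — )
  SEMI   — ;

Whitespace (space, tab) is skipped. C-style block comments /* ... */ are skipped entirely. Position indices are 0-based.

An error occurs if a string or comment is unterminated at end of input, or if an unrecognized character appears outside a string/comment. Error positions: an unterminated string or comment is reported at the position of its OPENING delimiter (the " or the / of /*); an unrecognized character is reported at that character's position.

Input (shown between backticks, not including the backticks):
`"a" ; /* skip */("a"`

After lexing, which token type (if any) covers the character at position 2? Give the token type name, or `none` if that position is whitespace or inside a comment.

Answer: STR

Derivation:
pos=0: enter STRING mode
pos=0: emit STR "a" (now at pos=3)
pos=4: emit SEMI ';'
pos=6: enter COMMENT mode (saw '/*')
exit COMMENT mode (now at pos=16)
pos=16: emit LPAREN '('
pos=17: enter STRING mode
pos=17: emit STR "a" (now at pos=20)
DONE. 4 tokens: [STR, SEMI, LPAREN, STR]
Position 2: char is '"' -> STR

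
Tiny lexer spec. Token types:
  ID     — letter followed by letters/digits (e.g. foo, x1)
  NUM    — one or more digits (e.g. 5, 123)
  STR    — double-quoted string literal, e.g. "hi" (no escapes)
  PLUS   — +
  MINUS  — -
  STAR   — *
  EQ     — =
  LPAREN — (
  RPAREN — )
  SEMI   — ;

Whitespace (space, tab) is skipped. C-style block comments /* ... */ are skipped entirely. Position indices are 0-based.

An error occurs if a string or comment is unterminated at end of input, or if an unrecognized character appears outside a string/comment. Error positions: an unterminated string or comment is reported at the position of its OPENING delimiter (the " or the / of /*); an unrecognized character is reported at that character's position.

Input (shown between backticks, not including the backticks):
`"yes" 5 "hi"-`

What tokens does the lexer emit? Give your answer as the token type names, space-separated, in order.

pos=0: enter STRING mode
pos=0: emit STR "yes" (now at pos=5)
pos=6: emit NUM '5' (now at pos=7)
pos=8: enter STRING mode
pos=8: emit STR "hi" (now at pos=12)
pos=12: emit MINUS '-'
DONE. 4 tokens: [STR, NUM, STR, MINUS]

Answer: STR NUM STR MINUS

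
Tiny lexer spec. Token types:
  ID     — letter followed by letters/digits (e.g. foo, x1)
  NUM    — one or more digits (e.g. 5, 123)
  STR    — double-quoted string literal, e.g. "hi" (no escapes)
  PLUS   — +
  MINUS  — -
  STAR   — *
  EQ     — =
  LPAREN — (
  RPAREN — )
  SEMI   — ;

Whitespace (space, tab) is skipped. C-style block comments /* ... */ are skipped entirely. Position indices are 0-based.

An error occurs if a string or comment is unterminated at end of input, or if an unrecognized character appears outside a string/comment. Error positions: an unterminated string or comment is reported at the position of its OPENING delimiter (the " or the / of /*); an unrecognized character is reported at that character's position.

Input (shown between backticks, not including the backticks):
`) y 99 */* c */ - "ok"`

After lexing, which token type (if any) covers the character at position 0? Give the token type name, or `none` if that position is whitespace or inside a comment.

pos=0: emit RPAREN ')'
pos=2: emit ID 'y' (now at pos=3)
pos=4: emit NUM '99' (now at pos=6)
pos=7: emit STAR '*'
pos=8: enter COMMENT mode (saw '/*')
exit COMMENT mode (now at pos=15)
pos=16: emit MINUS '-'
pos=18: enter STRING mode
pos=18: emit STR "ok" (now at pos=22)
DONE. 6 tokens: [RPAREN, ID, NUM, STAR, MINUS, STR]
Position 0: char is ')' -> RPAREN

Answer: RPAREN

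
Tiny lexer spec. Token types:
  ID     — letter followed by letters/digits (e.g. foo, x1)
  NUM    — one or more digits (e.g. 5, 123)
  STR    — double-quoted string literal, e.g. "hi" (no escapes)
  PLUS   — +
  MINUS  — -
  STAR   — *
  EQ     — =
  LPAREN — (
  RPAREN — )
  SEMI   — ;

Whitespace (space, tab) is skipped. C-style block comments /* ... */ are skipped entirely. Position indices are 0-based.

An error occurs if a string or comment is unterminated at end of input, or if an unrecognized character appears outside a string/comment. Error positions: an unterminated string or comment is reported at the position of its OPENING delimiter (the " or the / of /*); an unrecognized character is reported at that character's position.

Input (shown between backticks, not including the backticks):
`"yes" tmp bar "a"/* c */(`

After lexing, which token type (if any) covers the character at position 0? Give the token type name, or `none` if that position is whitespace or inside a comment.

pos=0: enter STRING mode
pos=0: emit STR "yes" (now at pos=5)
pos=6: emit ID 'tmp' (now at pos=9)
pos=10: emit ID 'bar' (now at pos=13)
pos=14: enter STRING mode
pos=14: emit STR "a" (now at pos=17)
pos=17: enter COMMENT mode (saw '/*')
exit COMMENT mode (now at pos=24)
pos=24: emit LPAREN '('
DONE. 5 tokens: [STR, ID, ID, STR, LPAREN]
Position 0: char is '"' -> STR

Answer: STR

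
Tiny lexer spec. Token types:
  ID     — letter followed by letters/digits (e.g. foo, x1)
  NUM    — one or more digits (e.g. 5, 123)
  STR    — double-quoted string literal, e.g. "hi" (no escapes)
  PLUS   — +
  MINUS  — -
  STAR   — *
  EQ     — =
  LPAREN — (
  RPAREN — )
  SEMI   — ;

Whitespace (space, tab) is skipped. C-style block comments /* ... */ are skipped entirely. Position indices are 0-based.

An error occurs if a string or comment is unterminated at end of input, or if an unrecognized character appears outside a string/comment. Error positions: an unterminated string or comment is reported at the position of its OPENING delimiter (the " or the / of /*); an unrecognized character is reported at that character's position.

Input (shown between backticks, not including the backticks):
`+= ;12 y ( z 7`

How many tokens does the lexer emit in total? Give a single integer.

pos=0: emit PLUS '+'
pos=1: emit EQ '='
pos=3: emit SEMI ';'
pos=4: emit NUM '12' (now at pos=6)
pos=7: emit ID 'y' (now at pos=8)
pos=9: emit LPAREN '('
pos=11: emit ID 'z' (now at pos=12)
pos=13: emit NUM '7' (now at pos=14)
DONE. 8 tokens: [PLUS, EQ, SEMI, NUM, ID, LPAREN, ID, NUM]

Answer: 8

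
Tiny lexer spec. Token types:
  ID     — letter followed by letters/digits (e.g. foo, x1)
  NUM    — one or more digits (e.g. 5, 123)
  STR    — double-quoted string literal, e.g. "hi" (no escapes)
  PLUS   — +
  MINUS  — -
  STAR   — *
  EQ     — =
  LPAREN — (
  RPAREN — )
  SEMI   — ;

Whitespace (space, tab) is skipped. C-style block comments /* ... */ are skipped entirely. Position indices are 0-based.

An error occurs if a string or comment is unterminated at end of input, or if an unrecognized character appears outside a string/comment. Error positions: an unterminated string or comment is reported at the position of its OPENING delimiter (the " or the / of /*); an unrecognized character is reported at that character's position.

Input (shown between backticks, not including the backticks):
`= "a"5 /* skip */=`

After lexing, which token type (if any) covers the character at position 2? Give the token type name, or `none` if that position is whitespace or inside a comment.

Answer: STR

Derivation:
pos=0: emit EQ '='
pos=2: enter STRING mode
pos=2: emit STR "a" (now at pos=5)
pos=5: emit NUM '5' (now at pos=6)
pos=7: enter COMMENT mode (saw '/*')
exit COMMENT mode (now at pos=17)
pos=17: emit EQ '='
DONE. 4 tokens: [EQ, STR, NUM, EQ]
Position 2: char is '"' -> STR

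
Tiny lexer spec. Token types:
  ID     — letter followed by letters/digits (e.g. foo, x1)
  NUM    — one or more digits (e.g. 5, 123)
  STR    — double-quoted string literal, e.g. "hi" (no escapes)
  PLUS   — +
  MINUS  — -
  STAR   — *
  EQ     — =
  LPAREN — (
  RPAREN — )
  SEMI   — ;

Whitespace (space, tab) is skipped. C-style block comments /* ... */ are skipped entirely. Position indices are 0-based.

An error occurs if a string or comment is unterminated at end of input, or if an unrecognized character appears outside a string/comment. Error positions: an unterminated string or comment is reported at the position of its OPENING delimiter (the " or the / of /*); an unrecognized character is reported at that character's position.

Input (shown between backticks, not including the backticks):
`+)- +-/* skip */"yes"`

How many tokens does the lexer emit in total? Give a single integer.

Answer: 6

Derivation:
pos=0: emit PLUS '+'
pos=1: emit RPAREN ')'
pos=2: emit MINUS '-'
pos=4: emit PLUS '+'
pos=5: emit MINUS '-'
pos=6: enter COMMENT mode (saw '/*')
exit COMMENT mode (now at pos=16)
pos=16: enter STRING mode
pos=16: emit STR "yes" (now at pos=21)
DONE. 6 tokens: [PLUS, RPAREN, MINUS, PLUS, MINUS, STR]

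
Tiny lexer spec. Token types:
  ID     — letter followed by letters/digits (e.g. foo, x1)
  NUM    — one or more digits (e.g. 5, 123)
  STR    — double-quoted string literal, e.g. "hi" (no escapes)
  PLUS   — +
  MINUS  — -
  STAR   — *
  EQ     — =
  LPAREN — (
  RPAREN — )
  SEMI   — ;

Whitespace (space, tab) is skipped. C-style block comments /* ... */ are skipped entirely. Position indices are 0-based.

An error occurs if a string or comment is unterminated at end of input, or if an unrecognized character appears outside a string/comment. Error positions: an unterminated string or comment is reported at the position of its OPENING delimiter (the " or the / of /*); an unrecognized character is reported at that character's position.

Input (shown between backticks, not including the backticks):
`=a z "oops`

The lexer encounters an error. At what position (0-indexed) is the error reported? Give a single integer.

pos=0: emit EQ '='
pos=1: emit ID 'a' (now at pos=2)
pos=3: emit ID 'z' (now at pos=4)
pos=5: enter STRING mode
pos=5: ERROR — unterminated string

Answer: 5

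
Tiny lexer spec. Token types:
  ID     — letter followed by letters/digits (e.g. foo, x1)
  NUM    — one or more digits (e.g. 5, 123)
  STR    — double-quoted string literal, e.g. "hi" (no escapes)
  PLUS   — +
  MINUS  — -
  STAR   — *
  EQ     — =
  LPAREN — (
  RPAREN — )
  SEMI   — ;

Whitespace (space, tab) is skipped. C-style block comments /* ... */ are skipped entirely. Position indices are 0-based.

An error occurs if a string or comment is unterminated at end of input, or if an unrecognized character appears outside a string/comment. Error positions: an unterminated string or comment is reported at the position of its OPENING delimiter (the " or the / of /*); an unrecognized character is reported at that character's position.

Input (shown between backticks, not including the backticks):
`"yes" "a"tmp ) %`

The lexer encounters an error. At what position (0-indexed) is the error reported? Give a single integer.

pos=0: enter STRING mode
pos=0: emit STR "yes" (now at pos=5)
pos=6: enter STRING mode
pos=6: emit STR "a" (now at pos=9)
pos=9: emit ID 'tmp' (now at pos=12)
pos=13: emit RPAREN ')'
pos=15: ERROR — unrecognized char '%'

Answer: 15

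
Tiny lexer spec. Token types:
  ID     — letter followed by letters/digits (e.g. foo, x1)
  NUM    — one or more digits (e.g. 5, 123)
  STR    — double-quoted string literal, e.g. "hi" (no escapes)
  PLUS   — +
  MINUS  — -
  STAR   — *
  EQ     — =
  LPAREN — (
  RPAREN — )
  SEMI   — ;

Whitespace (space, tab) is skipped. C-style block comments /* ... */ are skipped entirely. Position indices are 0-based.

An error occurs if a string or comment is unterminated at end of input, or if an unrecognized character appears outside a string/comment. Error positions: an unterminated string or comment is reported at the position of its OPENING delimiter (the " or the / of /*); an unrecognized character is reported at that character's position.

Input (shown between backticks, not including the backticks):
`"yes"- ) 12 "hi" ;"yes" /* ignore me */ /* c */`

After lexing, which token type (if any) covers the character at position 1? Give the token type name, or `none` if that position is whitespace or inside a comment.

Answer: STR

Derivation:
pos=0: enter STRING mode
pos=0: emit STR "yes" (now at pos=5)
pos=5: emit MINUS '-'
pos=7: emit RPAREN ')'
pos=9: emit NUM '12' (now at pos=11)
pos=12: enter STRING mode
pos=12: emit STR "hi" (now at pos=16)
pos=17: emit SEMI ';'
pos=18: enter STRING mode
pos=18: emit STR "yes" (now at pos=23)
pos=24: enter COMMENT mode (saw '/*')
exit COMMENT mode (now at pos=39)
pos=40: enter COMMENT mode (saw '/*')
exit COMMENT mode (now at pos=47)
DONE. 7 tokens: [STR, MINUS, RPAREN, NUM, STR, SEMI, STR]
Position 1: char is 'y' -> STR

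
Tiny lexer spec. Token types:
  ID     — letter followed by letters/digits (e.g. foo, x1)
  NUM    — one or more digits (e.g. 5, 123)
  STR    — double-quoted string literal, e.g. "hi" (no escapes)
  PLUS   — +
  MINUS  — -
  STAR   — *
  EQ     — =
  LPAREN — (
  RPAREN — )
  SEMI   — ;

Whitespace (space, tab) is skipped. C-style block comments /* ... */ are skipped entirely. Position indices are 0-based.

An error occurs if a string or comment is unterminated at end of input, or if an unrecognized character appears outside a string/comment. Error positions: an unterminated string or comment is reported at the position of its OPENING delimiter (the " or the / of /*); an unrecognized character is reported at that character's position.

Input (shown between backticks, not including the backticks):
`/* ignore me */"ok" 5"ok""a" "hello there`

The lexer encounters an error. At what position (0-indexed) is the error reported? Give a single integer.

Answer: 29

Derivation:
pos=0: enter COMMENT mode (saw '/*')
exit COMMENT mode (now at pos=15)
pos=15: enter STRING mode
pos=15: emit STR "ok" (now at pos=19)
pos=20: emit NUM '5' (now at pos=21)
pos=21: enter STRING mode
pos=21: emit STR "ok" (now at pos=25)
pos=25: enter STRING mode
pos=25: emit STR "a" (now at pos=28)
pos=29: enter STRING mode
pos=29: ERROR — unterminated string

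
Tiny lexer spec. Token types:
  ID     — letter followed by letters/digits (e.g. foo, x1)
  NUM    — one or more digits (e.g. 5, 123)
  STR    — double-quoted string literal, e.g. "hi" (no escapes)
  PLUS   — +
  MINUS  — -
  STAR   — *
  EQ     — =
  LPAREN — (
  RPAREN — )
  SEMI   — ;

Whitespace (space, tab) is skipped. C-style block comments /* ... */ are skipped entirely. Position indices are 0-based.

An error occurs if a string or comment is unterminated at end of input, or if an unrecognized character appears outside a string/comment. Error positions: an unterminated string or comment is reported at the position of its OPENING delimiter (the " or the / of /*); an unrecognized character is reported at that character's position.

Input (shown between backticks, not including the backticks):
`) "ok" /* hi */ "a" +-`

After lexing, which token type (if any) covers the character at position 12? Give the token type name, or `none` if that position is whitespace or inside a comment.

Answer: none

Derivation:
pos=0: emit RPAREN ')'
pos=2: enter STRING mode
pos=2: emit STR "ok" (now at pos=6)
pos=7: enter COMMENT mode (saw '/*')
exit COMMENT mode (now at pos=15)
pos=16: enter STRING mode
pos=16: emit STR "a" (now at pos=19)
pos=20: emit PLUS '+'
pos=21: emit MINUS '-'
DONE. 5 tokens: [RPAREN, STR, STR, PLUS, MINUS]
Position 12: char is ' ' -> none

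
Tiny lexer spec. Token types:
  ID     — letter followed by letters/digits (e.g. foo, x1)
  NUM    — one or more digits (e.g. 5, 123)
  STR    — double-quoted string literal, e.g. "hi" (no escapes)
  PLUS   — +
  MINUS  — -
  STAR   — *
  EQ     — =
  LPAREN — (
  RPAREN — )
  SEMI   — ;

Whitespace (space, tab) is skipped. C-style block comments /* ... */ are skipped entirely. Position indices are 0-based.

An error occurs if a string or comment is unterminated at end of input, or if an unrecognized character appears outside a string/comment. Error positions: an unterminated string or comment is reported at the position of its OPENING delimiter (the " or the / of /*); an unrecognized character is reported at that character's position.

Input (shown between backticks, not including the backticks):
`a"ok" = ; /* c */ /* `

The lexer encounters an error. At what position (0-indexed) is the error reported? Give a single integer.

Answer: 18

Derivation:
pos=0: emit ID 'a' (now at pos=1)
pos=1: enter STRING mode
pos=1: emit STR "ok" (now at pos=5)
pos=6: emit EQ '='
pos=8: emit SEMI ';'
pos=10: enter COMMENT mode (saw '/*')
exit COMMENT mode (now at pos=17)
pos=18: enter COMMENT mode (saw '/*')
pos=18: ERROR — unterminated comment (reached EOF)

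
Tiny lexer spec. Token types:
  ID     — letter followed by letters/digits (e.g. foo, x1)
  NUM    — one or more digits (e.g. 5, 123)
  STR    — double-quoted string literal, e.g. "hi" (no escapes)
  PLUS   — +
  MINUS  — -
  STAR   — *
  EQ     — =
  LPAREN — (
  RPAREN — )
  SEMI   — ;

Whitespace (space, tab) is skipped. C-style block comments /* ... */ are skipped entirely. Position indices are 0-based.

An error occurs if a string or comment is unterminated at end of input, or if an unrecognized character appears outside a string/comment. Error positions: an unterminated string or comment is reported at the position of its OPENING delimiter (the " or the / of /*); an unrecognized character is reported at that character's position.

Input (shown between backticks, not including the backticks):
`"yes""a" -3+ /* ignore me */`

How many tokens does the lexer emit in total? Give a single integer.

Answer: 5

Derivation:
pos=0: enter STRING mode
pos=0: emit STR "yes" (now at pos=5)
pos=5: enter STRING mode
pos=5: emit STR "a" (now at pos=8)
pos=9: emit MINUS '-'
pos=10: emit NUM '3' (now at pos=11)
pos=11: emit PLUS '+'
pos=13: enter COMMENT mode (saw '/*')
exit COMMENT mode (now at pos=28)
DONE. 5 tokens: [STR, STR, MINUS, NUM, PLUS]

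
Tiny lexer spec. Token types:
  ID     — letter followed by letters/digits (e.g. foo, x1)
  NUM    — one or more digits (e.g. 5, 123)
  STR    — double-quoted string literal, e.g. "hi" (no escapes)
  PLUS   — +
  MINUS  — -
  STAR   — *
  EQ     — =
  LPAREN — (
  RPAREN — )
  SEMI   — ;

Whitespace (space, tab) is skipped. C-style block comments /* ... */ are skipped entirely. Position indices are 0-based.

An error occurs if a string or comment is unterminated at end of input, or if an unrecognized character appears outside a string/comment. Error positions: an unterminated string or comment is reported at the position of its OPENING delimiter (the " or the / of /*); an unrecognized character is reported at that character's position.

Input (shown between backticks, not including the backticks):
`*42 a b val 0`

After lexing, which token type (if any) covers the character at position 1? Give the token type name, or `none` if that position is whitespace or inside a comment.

pos=0: emit STAR '*'
pos=1: emit NUM '42' (now at pos=3)
pos=4: emit ID 'a' (now at pos=5)
pos=6: emit ID 'b' (now at pos=7)
pos=8: emit ID 'val' (now at pos=11)
pos=12: emit NUM '0' (now at pos=13)
DONE. 6 tokens: [STAR, NUM, ID, ID, ID, NUM]
Position 1: char is '4' -> NUM

Answer: NUM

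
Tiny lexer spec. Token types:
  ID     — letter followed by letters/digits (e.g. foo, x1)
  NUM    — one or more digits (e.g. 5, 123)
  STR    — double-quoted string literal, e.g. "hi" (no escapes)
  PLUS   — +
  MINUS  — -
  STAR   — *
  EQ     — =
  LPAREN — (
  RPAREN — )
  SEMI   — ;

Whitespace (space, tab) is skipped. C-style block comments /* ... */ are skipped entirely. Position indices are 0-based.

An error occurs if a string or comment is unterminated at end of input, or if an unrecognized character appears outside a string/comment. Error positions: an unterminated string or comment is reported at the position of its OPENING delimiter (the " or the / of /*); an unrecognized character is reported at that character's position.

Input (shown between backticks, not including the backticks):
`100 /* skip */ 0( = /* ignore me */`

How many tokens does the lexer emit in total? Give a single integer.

Answer: 4

Derivation:
pos=0: emit NUM '100' (now at pos=3)
pos=4: enter COMMENT mode (saw '/*')
exit COMMENT mode (now at pos=14)
pos=15: emit NUM '0' (now at pos=16)
pos=16: emit LPAREN '('
pos=18: emit EQ '='
pos=20: enter COMMENT mode (saw '/*')
exit COMMENT mode (now at pos=35)
DONE. 4 tokens: [NUM, NUM, LPAREN, EQ]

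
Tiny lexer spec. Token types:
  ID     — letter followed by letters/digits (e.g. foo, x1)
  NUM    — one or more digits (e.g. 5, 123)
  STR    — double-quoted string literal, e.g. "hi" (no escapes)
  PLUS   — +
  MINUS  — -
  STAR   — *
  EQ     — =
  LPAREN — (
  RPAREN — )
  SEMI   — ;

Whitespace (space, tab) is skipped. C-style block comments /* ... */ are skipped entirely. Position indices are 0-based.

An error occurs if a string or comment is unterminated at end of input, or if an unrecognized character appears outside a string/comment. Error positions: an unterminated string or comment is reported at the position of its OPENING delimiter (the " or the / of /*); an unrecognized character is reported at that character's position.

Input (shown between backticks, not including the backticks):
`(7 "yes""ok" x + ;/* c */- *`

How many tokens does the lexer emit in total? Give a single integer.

pos=0: emit LPAREN '('
pos=1: emit NUM '7' (now at pos=2)
pos=3: enter STRING mode
pos=3: emit STR "yes" (now at pos=8)
pos=8: enter STRING mode
pos=8: emit STR "ok" (now at pos=12)
pos=13: emit ID 'x' (now at pos=14)
pos=15: emit PLUS '+'
pos=17: emit SEMI ';'
pos=18: enter COMMENT mode (saw '/*')
exit COMMENT mode (now at pos=25)
pos=25: emit MINUS '-'
pos=27: emit STAR '*'
DONE. 9 tokens: [LPAREN, NUM, STR, STR, ID, PLUS, SEMI, MINUS, STAR]

Answer: 9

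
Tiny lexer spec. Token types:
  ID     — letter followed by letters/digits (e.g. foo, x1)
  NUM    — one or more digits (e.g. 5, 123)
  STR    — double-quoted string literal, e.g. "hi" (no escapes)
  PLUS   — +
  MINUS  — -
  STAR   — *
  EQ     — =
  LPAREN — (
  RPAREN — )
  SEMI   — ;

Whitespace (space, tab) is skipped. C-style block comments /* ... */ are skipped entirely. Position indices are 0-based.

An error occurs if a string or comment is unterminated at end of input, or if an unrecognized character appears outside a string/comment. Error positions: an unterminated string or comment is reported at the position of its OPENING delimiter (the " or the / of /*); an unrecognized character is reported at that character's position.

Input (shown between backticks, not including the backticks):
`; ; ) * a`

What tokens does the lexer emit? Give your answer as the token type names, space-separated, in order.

Answer: SEMI SEMI RPAREN STAR ID

Derivation:
pos=0: emit SEMI ';'
pos=2: emit SEMI ';'
pos=4: emit RPAREN ')'
pos=6: emit STAR '*'
pos=8: emit ID 'a' (now at pos=9)
DONE. 5 tokens: [SEMI, SEMI, RPAREN, STAR, ID]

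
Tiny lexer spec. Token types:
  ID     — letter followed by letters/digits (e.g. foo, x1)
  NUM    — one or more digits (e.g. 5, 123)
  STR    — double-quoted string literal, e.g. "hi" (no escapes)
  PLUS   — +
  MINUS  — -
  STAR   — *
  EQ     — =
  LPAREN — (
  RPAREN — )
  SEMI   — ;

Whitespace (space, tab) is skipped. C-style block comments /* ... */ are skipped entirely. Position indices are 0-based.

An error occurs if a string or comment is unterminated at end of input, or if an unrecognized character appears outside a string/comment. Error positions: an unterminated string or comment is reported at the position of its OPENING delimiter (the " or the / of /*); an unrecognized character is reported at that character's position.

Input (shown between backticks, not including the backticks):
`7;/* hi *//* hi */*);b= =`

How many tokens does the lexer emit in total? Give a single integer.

pos=0: emit NUM '7' (now at pos=1)
pos=1: emit SEMI ';'
pos=2: enter COMMENT mode (saw '/*')
exit COMMENT mode (now at pos=10)
pos=10: enter COMMENT mode (saw '/*')
exit COMMENT mode (now at pos=18)
pos=18: emit STAR '*'
pos=19: emit RPAREN ')'
pos=20: emit SEMI ';'
pos=21: emit ID 'b' (now at pos=22)
pos=22: emit EQ '='
pos=24: emit EQ '='
DONE. 8 tokens: [NUM, SEMI, STAR, RPAREN, SEMI, ID, EQ, EQ]

Answer: 8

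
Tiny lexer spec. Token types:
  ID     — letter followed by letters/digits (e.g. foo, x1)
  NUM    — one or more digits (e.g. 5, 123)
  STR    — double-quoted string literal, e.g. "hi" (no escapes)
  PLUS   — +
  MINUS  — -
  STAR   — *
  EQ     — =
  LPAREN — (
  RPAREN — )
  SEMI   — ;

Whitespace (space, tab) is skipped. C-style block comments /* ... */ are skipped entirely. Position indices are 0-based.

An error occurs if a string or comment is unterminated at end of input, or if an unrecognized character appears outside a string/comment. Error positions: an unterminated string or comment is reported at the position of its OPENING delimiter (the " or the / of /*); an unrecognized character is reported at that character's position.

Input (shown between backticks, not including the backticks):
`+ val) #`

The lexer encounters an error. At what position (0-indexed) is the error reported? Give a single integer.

Answer: 7

Derivation:
pos=0: emit PLUS '+'
pos=2: emit ID 'val' (now at pos=5)
pos=5: emit RPAREN ')'
pos=7: ERROR — unrecognized char '#'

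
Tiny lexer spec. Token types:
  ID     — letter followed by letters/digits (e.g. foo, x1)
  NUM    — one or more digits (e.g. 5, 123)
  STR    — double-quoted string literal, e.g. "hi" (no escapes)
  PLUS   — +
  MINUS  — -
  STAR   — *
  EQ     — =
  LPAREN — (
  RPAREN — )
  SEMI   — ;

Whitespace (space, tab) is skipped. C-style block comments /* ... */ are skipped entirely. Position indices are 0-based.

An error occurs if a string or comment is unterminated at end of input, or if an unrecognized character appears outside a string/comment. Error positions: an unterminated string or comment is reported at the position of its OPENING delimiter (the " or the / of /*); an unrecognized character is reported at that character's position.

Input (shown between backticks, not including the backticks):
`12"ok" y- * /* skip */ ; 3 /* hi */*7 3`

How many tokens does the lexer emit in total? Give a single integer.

pos=0: emit NUM '12' (now at pos=2)
pos=2: enter STRING mode
pos=2: emit STR "ok" (now at pos=6)
pos=7: emit ID 'y' (now at pos=8)
pos=8: emit MINUS '-'
pos=10: emit STAR '*'
pos=12: enter COMMENT mode (saw '/*')
exit COMMENT mode (now at pos=22)
pos=23: emit SEMI ';'
pos=25: emit NUM '3' (now at pos=26)
pos=27: enter COMMENT mode (saw '/*')
exit COMMENT mode (now at pos=35)
pos=35: emit STAR '*'
pos=36: emit NUM '7' (now at pos=37)
pos=38: emit NUM '3' (now at pos=39)
DONE. 10 tokens: [NUM, STR, ID, MINUS, STAR, SEMI, NUM, STAR, NUM, NUM]

Answer: 10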